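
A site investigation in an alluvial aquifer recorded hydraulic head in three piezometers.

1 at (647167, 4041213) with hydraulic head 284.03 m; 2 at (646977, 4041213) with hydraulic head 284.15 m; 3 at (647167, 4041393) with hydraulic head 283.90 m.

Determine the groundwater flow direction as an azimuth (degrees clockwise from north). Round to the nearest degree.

041°

∂h/∂x = (284.15 − 284.03) / (646977 − 647167) = -0.0006316
∂h/∂y = (283.90 − 284.03) / (4041393 − 4041213) = -0.0007222
Flow direction (−∇h) has components (+0.0006316 E, +0.0007222 N).
Azimuth = atan2(E, N) = atan2(+0.0006316, +0.0007222) = 41.2° ≈ 041°.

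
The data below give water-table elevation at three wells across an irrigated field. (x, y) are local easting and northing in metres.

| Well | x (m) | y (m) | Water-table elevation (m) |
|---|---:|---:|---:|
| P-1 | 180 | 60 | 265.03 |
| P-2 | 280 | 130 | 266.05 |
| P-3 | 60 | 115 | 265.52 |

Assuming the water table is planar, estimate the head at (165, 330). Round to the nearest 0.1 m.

268.3 m

With h = a·x + b·y + c and P-1 as origin, the differences give:
  100·a + 70·b = +1.02
  (-120)·a + 55·b = +0.49
Eliminate b (×55 and ×70, subtract): 13900·a = 21.800 → a = ∂h/∂x = +0.001568
Back-substitute: b = ∂h/∂y = +0.01233.
h(165, 330) = 265.03 + (+0.001568)·(-15) + (+0.01233)·(270) = 265.03 -0.024 +3.329 = 268.336 m.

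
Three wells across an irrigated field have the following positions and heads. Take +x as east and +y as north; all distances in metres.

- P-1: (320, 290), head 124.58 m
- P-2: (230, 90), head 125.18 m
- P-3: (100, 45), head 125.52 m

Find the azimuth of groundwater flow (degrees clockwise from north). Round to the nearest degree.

Taking P-1 as reference: P-2−P-1 = (-90, -200, +0.60); P-3−P-1 = (-220, -245, +0.94).
Determinant of the coordinate differences = (-90)·(-245) − (-220)·(-200) = -21950.
∂h/∂x = [(+0.60)·(-245) − (+0.94)·(-200)] / -21950 = -0.001868
∂h/∂y = [(-90)·(+0.94) − (-220)·(+0.60)] / -21950 = -0.002159
Flow direction (−∇h) has components (+0.001868 E, +0.002159 N).
Azimuth = atan2(E, N) = atan2(+0.001868, +0.002159) = 40.9° ≈ 041°.

041°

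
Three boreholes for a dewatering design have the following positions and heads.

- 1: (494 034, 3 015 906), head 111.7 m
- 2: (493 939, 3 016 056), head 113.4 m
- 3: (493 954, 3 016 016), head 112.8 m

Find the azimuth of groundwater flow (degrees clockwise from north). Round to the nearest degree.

Taking 1 as reference: 2−1 = (-95, 150, +1.7); 3−1 = (-80, 110, +1.1).
Solve a·Δx + b·Δy = Δh: det = (-95)·110 − (-80)·150 = 1550.
∂h/∂x = [(+1.7)·110 − (+1.1)·150] / 1550 = +0.01419
∂h/∂y = [(-95)·(+1.1) − (-80)·(+1.7)] / 1550 = +0.02032
Flow direction (−∇h) has components (-0.01419 E, -0.02032 N).
Azimuth = atan2(E, N) = atan2(-0.01419, -0.02032) = 214.9° ≈ 215°.

215°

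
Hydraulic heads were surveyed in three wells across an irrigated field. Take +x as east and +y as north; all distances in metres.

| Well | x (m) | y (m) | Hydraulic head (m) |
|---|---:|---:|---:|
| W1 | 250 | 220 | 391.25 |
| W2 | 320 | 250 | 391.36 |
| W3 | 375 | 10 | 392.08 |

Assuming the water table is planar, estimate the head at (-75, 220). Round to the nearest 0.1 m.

390.4 m

Taking W1 as reference: W2−W1 = (70, 30, +0.11); W3−W1 = (125, -210, +0.83).
Determinant of the coordinate differences = 70·(-210) − 125·30 = -18450.
∂h/∂x = [(+0.11)·(-210) − (+0.83)·30] / -18450 = +0.002602
∂h/∂y = [70·(+0.83) − 125·(+0.11)] / -18450 = -0.002404
h(-75, 220) = 391.25 + (+0.002602)·(-325) + (-0.002404)·(0) = 391.25 -0.846 -0.000 = 390.404 m.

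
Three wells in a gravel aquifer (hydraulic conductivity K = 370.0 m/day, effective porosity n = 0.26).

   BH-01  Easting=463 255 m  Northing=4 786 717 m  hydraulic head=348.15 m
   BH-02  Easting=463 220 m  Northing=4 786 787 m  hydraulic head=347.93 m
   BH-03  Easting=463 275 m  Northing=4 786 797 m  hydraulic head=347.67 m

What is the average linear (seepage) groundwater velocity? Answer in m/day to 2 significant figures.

9.0 m/day

Taking BH-01 as reference: BH-02−BH-01 = (-35, 70, -0.22); BH-03−BH-01 = (20, 80, -0.48).
Solve a·Δx + b·Δy = Δh: det = (-35)·80 − 20·70 = -4200.
∂h/∂x = [(-0.22)·80 − (-0.48)·70] / -4200 = -0.003810
∂h/∂y = [(-35)·(-0.48) − 20·(-0.22)] / -4200 = -0.005048
|∇h| = √(-0.003810² + -0.005048²) = 0.006324
Seepage velocity v = K·i/n = 370.0 × 0.006324 / 0.26 = 9 m/day.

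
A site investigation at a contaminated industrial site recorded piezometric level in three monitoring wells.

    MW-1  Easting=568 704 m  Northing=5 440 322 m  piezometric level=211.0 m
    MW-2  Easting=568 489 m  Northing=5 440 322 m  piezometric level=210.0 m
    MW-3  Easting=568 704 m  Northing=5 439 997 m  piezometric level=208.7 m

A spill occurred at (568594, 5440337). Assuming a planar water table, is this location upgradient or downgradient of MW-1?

downgradient

∂h/∂x = (210.0 − 211.0) / (568489 − 568704) = +0.004651
∂h/∂y = (208.7 − 211.0) / (5439997 − 5440322) = +0.007077
Head at (568594, 5440337) = 211.0 + (+0.004651)·(-110) + (+0.007077)·(15) = 210.59 m.
That is lower than the 211.0 m at MW-1, so the point is downgradient.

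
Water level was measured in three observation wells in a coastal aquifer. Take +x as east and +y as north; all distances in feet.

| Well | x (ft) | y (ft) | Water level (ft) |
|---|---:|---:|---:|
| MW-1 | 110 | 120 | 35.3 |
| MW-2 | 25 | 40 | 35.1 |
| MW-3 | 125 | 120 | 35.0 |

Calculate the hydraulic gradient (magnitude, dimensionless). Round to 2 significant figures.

Differences from MW-1: to MW-2 (Δx, Δy, Δh) = (-85, -80, -0.2); to MW-3 = (15, 0, -0.3).
Solve a·Δx + b·Δy = Δh: det = (-85)·0 − 15·(-80) = 1200.
∂h/∂x = [(-0.2)·0 − (-0.3)·(-80)] / 1200 = -0.02000
∂h/∂y = [(-85)·(-0.3) − 15·(-0.2)] / 1200 = +0.02375
|∇h| = √(-0.02000² + 0.02375²) = 0.03105

0.031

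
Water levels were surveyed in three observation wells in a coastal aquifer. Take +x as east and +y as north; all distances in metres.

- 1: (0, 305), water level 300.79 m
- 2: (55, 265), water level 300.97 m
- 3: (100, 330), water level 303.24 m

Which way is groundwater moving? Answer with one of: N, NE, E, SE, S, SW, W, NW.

With h = a·x + b·y + c and 1 as origin, the differences give:
  55·a + (-40)·b = +0.18
  100·a + 25·b = +2.45
Eliminate b (×25 and ×(-40), subtract): 5375·a = 102.500 → a = ∂h/∂x = +0.01907
Back-substitute: b = ∂h/∂y = +0.02172.
Flow = −∇h = (-0.01907 east, -0.02172 north), which points southwest.

SW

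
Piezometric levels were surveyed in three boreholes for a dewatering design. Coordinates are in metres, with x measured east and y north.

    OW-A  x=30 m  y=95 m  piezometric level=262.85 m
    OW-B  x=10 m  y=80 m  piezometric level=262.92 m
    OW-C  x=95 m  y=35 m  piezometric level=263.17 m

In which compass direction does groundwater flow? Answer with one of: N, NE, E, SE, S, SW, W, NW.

N

With h = a·x + b·y + c and OW-A as origin, the differences give:
  (-20)·a + (-15)·b = +0.07
  65·a + (-60)·b = +0.32
Eliminate b (×(-60) and ×(-15), subtract): 2175·a = 0.600 → a = ∂h/∂x = +0.0002759
Back-substitute: b = ∂h/∂y = -0.005034.
Flow = −∇h = (-0.0002759 east, +0.005034 north), which points north.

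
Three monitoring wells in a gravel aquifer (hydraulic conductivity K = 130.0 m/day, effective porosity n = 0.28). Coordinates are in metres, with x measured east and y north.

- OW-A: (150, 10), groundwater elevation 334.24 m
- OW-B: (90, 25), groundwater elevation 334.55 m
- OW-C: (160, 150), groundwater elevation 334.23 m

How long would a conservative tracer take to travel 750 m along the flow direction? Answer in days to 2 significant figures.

Differences from OW-A: to OW-B (Δx, Δy, Δh) = (-60, 15, +0.31); to OW-C = (10, 140, -0.01).
Solve a·Δx + b·Δy = Δh: det = (-60)·140 − 10·15 = -8550.
∂h/∂x = [(+0.31)·140 − (-0.01)·15] / -8550 = -0.005094
∂h/∂y = [(-60)·(-0.01) − 10·(+0.31)] / -8550 = +0.0002924
|∇h| = √(-0.005094² + 0.0002924²) = 0.005102
Seepage velocity v = K·i/n = 130.0 × 0.005102 / 0.28 = 2.369 m/day.
t = 750 / 2.369 = 316.6 days.

320 days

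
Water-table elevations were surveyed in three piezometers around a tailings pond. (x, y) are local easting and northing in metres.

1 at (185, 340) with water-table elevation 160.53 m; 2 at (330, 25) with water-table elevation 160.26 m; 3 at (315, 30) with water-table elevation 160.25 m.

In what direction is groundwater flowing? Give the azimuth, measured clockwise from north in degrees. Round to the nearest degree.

219°

Three-point gradient (reference 1): Δ to 2 = (145, -315, -0.27), Δ to 3 = (130, -310, -0.28).
∂h/∂x = +0.001125, ∂h/∂y = +0.001375 (det = -4000).
Flow direction (−∇h) has components (-0.001125 E, -0.001375 N).
Azimuth = atan2(E, N) = atan2(-0.001125, -0.001375) = 219.3° ≈ 219°.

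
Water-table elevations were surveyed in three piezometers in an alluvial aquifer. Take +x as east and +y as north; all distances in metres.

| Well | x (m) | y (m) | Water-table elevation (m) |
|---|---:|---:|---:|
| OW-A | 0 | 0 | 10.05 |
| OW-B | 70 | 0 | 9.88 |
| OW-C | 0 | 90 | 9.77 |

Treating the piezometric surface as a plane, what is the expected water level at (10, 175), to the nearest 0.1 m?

∂h/∂x = (9.88 − 10.05) / (70 − 0) = -0.002429
∂h/∂y = (9.77 − 10.05) / (90 − 0) = -0.003111
h(10, 175) = 10.05 + (-0.002429)·(10) + (-0.003111)·(175) = 10.05 -0.024 -0.544 = 9.481 m.

9.5 m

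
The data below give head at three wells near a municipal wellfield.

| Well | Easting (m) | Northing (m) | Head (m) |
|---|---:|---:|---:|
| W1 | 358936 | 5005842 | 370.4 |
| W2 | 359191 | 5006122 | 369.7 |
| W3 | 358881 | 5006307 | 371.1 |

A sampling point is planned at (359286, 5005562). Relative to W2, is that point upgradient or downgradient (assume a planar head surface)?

downgradient

With h = a·x + b·y + c and W1 as origin, the differences give:
  255·a + 280·b = -0.7
  (-55)·a + 465·b = +0.7
Eliminate b (×465 and ×280, subtract): 133975·a = -521.50 → a = ∂h/∂x = -0.003893
Back-substitute: b = ∂h/∂y = +0.001045.
Head at (359286, 5005562) = 370.4 + (-0.003893)·(350) + (+0.001045)·(-280) = 368.75 m.
That is lower than the 369.7 m at W2, so the point is downgradient.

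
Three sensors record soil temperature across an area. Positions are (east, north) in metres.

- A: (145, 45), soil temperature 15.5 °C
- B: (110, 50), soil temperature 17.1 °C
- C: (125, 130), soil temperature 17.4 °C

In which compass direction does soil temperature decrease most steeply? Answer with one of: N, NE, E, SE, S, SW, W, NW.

With T = a·x + b·y + c and A as origin, the differences give:
  (-35)·a + 5·b = +1.6
  (-20)·a + 85·b = +1.9
Eliminate b (×85 and ×5, subtract): -2875·a = 126.50 → a = ∂T/∂x = -0.04400
Back-substitute: b = ∂T/∂y = +0.01200.
Steepest decrease is along −∇f = (+0.04400 E, -0.01200 N) → east.

E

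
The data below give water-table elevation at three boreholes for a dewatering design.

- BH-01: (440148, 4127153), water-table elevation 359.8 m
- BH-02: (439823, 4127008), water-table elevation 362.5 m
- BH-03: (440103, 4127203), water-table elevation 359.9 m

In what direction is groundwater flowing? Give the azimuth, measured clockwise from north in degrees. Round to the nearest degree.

Differences from BH-01: to BH-02 (Δx, Δy, Δh) = (-325, -145, +2.7); to BH-03 = (-45, 50, +0.1).
Determinant of the coordinate differences = (-325)·50 − (-45)·(-145) = -22775.
∂h/∂x = [(+2.7)·50 − (+0.1)·(-145)] / -22775 = -0.006564
∂h/∂y = [(-325)·(+0.1) − (-45)·(+2.7)] / -22775 = -0.003908
Flow direction (−∇h) has components (+0.006564 E, +0.003908 N).
Azimuth = atan2(E, N) = atan2(+0.006564, +0.003908) = 59.2° ≈ 059°.

059°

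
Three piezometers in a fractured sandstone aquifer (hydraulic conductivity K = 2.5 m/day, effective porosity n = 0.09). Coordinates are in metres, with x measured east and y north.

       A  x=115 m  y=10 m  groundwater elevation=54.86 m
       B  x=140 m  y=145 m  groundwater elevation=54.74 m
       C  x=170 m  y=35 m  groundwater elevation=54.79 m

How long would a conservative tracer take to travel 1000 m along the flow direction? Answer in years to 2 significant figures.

83 years

Taking A as reference: B−A = (25, 135, -0.12); C−A = (55, 25, -0.07).
Determinant of the coordinate differences = 25·25 − 55·135 = -6800.
∂h/∂x = [(-0.12)·25 − (-0.07)·135] / -6800 = -0.0009485
∂h/∂y = [25·(-0.07) − 55·(-0.12)] / -6800 = -0.0007132
|∇h| = √(-0.0009485² + -0.0007132²) = 0.001187
Seepage velocity v = K·i/n = 2.5 × 0.001187 / 0.09 = 0.03297 m/day.
t = 1000 / 0.03297 = 3.033e+04 days = 83 years.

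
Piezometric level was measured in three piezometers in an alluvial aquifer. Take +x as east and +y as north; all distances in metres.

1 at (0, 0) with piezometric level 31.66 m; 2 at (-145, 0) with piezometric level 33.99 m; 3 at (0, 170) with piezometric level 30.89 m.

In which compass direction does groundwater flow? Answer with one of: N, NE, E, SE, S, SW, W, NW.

E

∂h/∂x = (33.99 − 31.66) / (-145 − 0) = -0.01607
∂h/∂y = (30.89 − 31.66) / (170 − 0) = -0.004529
Flow = −∇h = (+0.01607 east, +0.004529 north), which points east.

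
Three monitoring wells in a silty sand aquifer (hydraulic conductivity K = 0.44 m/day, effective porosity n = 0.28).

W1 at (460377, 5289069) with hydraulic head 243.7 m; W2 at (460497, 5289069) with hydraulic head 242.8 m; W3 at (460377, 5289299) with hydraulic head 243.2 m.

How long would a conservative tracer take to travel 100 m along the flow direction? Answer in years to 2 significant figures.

∂h/∂x = (242.8 − 243.7) / (460497 − 460377) = -0.007500
∂h/∂y = (243.2 − 243.7) / (5289299 − 5289069) = -0.002174
|∇h| = √(-0.007500² + -0.002174²) = 0.007809
Seepage velocity v = K·i/n = 0.44 × 0.007809 / 0.28 = 0.01227 m/day.
t = 100 / 0.01227 = 8150 days = 22.3 years.

22 years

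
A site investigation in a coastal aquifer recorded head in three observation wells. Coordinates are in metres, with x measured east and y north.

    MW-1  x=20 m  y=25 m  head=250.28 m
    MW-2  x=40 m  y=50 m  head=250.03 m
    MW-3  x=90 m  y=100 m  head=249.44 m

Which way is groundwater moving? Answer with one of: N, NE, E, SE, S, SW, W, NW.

With h = a·x + b·y + c and MW-1 as origin, the differences give:
  20·a + 25·b = -0.25
  70·a + 75·b = -0.84
Eliminate b (×75 and ×25, subtract): -250·a = 2.250 → a = ∂h/∂x = -0.009000
Back-substitute: b = ∂h/∂y = -0.002800.
Flow = −∇h = (+0.009000 east, +0.002800 north), which points east.

E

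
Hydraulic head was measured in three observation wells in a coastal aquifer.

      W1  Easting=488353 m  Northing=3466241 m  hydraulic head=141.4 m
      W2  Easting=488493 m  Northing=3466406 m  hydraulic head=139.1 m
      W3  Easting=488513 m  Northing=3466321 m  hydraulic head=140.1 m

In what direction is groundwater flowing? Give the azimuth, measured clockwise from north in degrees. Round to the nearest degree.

009°

With h = a·x + b·y + c and W1 as origin, the differences give:
  140·a + 165·b = -2.3
  160·a + 80·b = -1.3
Eliminate b (×80 and ×165, subtract): -15200·a = 30.50 → a = ∂h/∂x = -0.002007
Back-substitute: b = ∂h/∂y = -0.01224.
Flow direction (−∇h) has components (+0.002007 E, +0.01224 N).
Azimuth = atan2(E, N) = atan2(+0.002007, +0.01224) = 9.3° ≈ 009°.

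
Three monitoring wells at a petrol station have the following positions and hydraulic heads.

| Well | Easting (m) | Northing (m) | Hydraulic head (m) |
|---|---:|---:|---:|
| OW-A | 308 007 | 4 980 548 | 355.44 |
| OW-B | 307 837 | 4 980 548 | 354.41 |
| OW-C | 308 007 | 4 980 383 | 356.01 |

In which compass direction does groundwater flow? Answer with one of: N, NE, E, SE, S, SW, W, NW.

NW

∂h/∂x = (354.41 − 355.44) / (307837 − 308007) = +0.006059
∂h/∂y = (356.01 − 355.44) / (4980383 − 4980548) = -0.003455
Flow = −∇h = (-0.006059 east, +0.003455 north), which points northwest.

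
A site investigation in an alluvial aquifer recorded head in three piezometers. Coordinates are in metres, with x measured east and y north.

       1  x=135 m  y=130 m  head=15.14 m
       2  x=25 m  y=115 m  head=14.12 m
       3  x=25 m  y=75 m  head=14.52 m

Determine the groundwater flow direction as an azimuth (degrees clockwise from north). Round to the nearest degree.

Taking 1 as reference: 2−1 = (-110, -15, -1.02); 3−1 = (-110, -55, -0.62).
Determinant of the coordinate differences = (-110)·(-55) − (-110)·(-15) = 4400.
∂h/∂x = [(-1.02)·(-55) − (-0.62)·(-15)] / 4400 = +0.01064
∂h/∂y = [(-110)·(-0.62) − (-110)·(-1.02)] / 4400 = -0.01000
Flow direction (−∇h) has components (-0.01064 E, +0.01000 N).
Azimuth = atan2(E, N) = atan2(-0.01064, +0.01000) = 313.2° ≈ 313°.

313°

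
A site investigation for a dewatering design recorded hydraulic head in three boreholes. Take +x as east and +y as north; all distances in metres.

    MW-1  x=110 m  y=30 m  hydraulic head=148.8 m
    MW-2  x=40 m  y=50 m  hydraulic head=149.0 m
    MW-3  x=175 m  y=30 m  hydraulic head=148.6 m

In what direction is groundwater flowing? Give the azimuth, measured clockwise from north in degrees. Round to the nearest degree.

076°

Differences from MW-1: to MW-2 (Δx, Δy, Δh) = (-70, 20, +0.2); to MW-3 = (65, 0, -0.2).
Solve a·Δx + b·Δy = Δh: det = (-70)·0 − 65·20 = -1300.
∂h/∂x = [(+0.2)·0 − (-0.2)·20] / -1300 = -0.003077
∂h/∂y = [(-70)·(-0.2) − 65·(+0.2)] / -1300 = -0.0007692
Flow direction (−∇h) has components (+0.003077 E, +0.0007692 N).
Azimuth = atan2(E, N) = atan2(+0.003077, +0.0007692) = 76.0° ≈ 076°.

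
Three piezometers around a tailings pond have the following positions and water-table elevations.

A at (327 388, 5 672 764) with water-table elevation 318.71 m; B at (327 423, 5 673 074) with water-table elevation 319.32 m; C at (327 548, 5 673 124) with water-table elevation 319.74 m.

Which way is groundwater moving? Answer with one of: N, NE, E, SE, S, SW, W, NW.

With h = a·x + b·y + c and A as origin, the differences give:
  35·a + 310·b = +0.61
  160·a + 360·b = +1.03
Eliminate b (×360 and ×310, subtract): -37000·a = -99.700 → a = ∂h/∂x = +0.002695
Back-substitute: b = ∂h/∂y = +0.001664.
Flow = −∇h = (-0.002695 east, -0.001664 north), which points southwest.

SW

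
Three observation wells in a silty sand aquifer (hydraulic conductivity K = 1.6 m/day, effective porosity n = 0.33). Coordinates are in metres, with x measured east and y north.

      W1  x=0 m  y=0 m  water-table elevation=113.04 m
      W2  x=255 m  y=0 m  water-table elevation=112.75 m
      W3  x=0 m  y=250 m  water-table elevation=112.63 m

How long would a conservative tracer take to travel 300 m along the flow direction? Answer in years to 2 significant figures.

85 years

∂h/∂x = (112.75 − 113.04) / (255 − 0) = -0.001137
∂h/∂y = (112.63 − 113.04) / (250 − 0) = -0.001640
|∇h| = √(-0.001137² + -0.001640²) = 0.001996
Seepage velocity v = K·i/n = 1.6 × 0.001996 / 0.33 = 0.009678 m/day.
t = 300 / 0.009678 = 3.1e+04 days = 84.9 years.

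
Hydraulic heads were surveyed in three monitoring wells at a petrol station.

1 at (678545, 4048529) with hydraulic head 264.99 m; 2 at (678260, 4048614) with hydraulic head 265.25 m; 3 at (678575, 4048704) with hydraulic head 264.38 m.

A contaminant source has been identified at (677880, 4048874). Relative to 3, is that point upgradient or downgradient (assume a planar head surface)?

Differences from 1: to 2 (Δx, Δy, Δh) = (-285, 85, +0.26); to 3 = (30, 175, -0.61).
Determinant of the coordinate differences = (-285)·175 − 30·85 = -52425.
∂h/∂x = [(+0.26)·175 − (-0.61)·85] / -52425 = -0.001857
∂h/∂y = [(-285)·(-0.61) − 30·(+0.26)] / -52425 = -0.003167
Head at (677880, 4048874) = 264.99 + (-0.001857)·(-665) + (-0.003167)·(345) = 265.13 m.
That is higher than the 264.38 m at 3, so the point is upgradient.

upgradient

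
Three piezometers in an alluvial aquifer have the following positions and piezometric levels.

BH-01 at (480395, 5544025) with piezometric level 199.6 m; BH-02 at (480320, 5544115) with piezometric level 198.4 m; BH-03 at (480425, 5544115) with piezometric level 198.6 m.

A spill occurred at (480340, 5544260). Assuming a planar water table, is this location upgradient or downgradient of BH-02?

downgradient

Differences from BH-01: to BH-02 (Δx, Δy, Δh) = (-75, 90, -1.2); to BH-03 = (30, 90, -1.0).
Solve a·Δx + b·Δy = Δh: det = (-75)·90 − 30·90 = -9450.
∂h/∂x = [(-1.2)·90 − (-1.0)·90] / -9450 = +0.001905
∂h/∂y = [(-75)·(-1.0) − 30·(-1.2)] / -9450 = -0.01175
Head at (480340, 5544260) = 199.6 + (+0.001905)·(-55) + (-0.01175)·(235) = 196.73 m.
That is lower than the 198.4 m at BH-02, so the point is downgradient.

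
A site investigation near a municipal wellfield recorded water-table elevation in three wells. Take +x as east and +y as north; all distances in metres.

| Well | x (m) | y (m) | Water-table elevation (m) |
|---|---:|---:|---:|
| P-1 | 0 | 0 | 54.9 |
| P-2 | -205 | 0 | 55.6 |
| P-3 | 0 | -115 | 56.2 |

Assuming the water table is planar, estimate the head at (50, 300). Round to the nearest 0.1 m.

∂h/∂x = (55.6 − 54.9) / (-205 − 0) = -0.003415
∂h/∂y = (56.2 − 54.9) / (-115 − 0) = -0.01130
h(50, 300) = 54.9 + (-0.003415)·(50) + (-0.01130)·(300) = 54.9 -0.171 -3.391 = 51.338 m.

51.3 m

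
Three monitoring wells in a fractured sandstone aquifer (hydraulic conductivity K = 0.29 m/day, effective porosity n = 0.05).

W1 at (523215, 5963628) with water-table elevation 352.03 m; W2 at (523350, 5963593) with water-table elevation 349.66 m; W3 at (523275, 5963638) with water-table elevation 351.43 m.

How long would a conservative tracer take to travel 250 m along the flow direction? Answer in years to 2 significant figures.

Three-point gradient (reference W1): Δ to W2 = (135, -35, -2.37), Δ to W3 = (60, 10, -0.60).
∂h/∂x = -0.01296, ∂h/∂y = +0.01774 (det = 3450).
|∇h| = √(-0.01296² + 0.01774²) = 0.02197
Seepage velocity v = K·i/n = 0.29 × 0.02197 / 0.05 = 0.1274 m/day.
t = 250 / 0.1274 = 1962 days = 5.37 years.

5.4 years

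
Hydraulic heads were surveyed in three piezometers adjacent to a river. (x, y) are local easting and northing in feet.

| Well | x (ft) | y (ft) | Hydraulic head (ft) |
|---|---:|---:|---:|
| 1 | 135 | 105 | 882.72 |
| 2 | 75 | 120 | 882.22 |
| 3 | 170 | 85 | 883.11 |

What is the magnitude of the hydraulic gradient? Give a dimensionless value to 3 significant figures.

Three-point gradient (reference 1): Δ to 2 = (-60, 15, -0.50), Δ to 3 = (35, -20, +0.39).
∂h/∂x = +0.006148, ∂h/∂y = -0.008741 (det = 675).
|∇h| = √(0.006148² + -0.008741²) = 0.01069

0.0107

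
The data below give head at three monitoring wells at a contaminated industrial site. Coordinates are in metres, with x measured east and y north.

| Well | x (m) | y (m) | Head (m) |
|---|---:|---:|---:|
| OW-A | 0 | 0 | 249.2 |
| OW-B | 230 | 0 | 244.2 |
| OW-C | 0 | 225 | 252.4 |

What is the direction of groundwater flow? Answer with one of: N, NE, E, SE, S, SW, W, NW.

SE

∂h/∂x = (244.2 − 249.2) / (230 − 0) = -0.02174
∂h/∂y = (252.4 − 249.2) / (225 − 0) = +0.01422
Flow = −∇h = (+0.02174 east, -0.01422 north), which points southeast.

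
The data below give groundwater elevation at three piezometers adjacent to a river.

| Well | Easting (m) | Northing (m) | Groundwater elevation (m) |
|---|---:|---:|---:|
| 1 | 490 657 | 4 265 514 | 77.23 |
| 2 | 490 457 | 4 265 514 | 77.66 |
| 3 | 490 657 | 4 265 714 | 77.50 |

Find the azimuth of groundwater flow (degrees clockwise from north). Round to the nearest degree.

∂h/∂x = (77.66 − 77.23) / (490457 − 490657) = -0.002150
∂h/∂y = (77.50 − 77.23) / (4265714 − 4265514) = +0.001350
Flow direction (−∇h) has components (+0.002150 E, -0.001350 N).
Azimuth = atan2(E, N) = atan2(+0.002150, -0.001350) = 122.1° ≈ 122°.

122°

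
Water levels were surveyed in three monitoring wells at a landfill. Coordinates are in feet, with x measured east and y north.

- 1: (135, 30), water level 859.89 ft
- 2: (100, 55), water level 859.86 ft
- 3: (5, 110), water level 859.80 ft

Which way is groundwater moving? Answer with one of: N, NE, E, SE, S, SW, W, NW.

Taking 1 as reference: 2−1 = (-35, 25, -0.03); 3−1 = (-130, 80, -0.09).
Determinant of the coordinate differences = (-35)·80 − (-130)·25 = 450.
∂h/∂x = [(-0.03)·80 − (-0.09)·25] / 450 = -0.0003333
∂h/∂y = [(-35)·(-0.09) − (-130)·(-0.03)] / 450 = -0.001667
Flow = −∇h = (+0.0003333 east, +0.001667 north), which points north.

N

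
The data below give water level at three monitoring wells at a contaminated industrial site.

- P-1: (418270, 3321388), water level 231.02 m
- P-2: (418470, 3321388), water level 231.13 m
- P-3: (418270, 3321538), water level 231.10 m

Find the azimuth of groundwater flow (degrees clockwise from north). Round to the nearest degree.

226°

∂h/∂x = (231.13 − 231.02) / (418470 − 418270) = +0.0005500
∂h/∂y = (231.10 − 231.02) / (3321538 − 3321388) = +0.0005333
Flow direction (−∇h) has components (-0.0005500 E, -0.0005333 N).
Azimuth = atan2(E, N) = atan2(-0.0005500, -0.0005333) = 225.9° ≈ 226°.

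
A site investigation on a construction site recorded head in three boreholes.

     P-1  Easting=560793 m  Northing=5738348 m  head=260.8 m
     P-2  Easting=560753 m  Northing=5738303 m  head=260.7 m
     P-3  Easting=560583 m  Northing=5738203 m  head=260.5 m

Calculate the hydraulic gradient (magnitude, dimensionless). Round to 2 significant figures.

With h = a·x + b·y + c and P-1 as origin, the differences give:
  (-40)·a + (-45)·b = -0.1
  (-210)·a + (-145)·b = -0.3
Eliminate b (×(-145) and ×(-45), subtract): -3650·a = 1.00 → a = ∂h/∂x = -0.0002740
Back-substitute: b = ∂h/∂y = +0.002466.
|∇h| = √(-0.0002740² + 0.002466²) = 0.002481

0.0025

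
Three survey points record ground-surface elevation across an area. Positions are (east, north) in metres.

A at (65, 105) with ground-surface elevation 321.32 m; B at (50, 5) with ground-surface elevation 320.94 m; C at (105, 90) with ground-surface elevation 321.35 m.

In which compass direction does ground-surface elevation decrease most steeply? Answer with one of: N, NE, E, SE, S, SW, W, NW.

Differences from A: to B (Δx, Δy, Δh) = (-15, -100, -0.38); to C = (40, -15, +0.03).
Solve a·Δx + b·Δy = Δz: det = (-15)·(-15) − 40·(-100) = 4225.
∂z/∂x = [(-0.38)·(-15) − (+0.03)·(-100)] / 4225 = +0.002059
∂z/∂y = [(-15)·(+0.03) − 40·(-0.38)] / 4225 = +0.003491
Steepest decrease is along −∇f = (-0.002059 E, -0.003491 N) → southwest.

SW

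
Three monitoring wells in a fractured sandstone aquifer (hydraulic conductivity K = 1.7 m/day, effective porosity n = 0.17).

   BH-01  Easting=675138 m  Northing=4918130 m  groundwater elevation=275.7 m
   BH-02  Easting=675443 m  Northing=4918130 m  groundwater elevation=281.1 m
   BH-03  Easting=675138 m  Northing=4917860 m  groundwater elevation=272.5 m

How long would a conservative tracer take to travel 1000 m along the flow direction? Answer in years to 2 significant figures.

13 years

∂h/∂x = (281.1 − 275.7) / (675443 − 675138) = +0.01770
∂h/∂y = (272.5 − 275.7) / (4917860 − 4918130) = +0.01185
|∇h| = √(0.01770² + 0.01185²) = 0.0213
Seepage velocity v = K·i/n = 1.7 × 0.0213 / 0.17 = 0.213 m/day.
t = 1000 / 0.213 = 4695 days = 12.9 years.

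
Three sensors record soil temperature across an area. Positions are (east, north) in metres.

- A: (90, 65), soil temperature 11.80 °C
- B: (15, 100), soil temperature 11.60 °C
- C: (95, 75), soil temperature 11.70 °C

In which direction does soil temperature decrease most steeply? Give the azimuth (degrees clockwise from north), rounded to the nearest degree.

010°

Differences from A: to B (Δx, Δy, Δh) = (-75, 35, -0.20); to C = (5, 10, -0.10).
Determinant of the coordinate differences = (-75)·10 − 5·35 = -925.
∂T/∂x = [(-0.20)·10 − (-0.10)·35] / -925 = -0.001622
∂T/∂y = [(-75)·(-0.10) − 5·(-0.20)] / -925 = -0.009189
Steepest decrease is along −∇f: components (+0.001622 E, +0.009189 N).
Azimuth = atan2(+0.001622, +0.009189) = 10.0° ≈ 010°.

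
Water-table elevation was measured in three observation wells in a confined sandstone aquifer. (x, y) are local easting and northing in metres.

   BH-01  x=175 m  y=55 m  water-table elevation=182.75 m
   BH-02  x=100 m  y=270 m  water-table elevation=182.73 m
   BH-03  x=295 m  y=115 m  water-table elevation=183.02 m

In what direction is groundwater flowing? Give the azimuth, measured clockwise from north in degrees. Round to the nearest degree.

253°

Differences from BH-01: to BH-02 (Δx, Δy, Δh) = (-75, 215, -0.02); to BH-03 = (120, 60, +0.27).
Solve a·Δx + b·Δy = Δh: det = (-75)·60 − 120·215 = -30300.
∂h/∂x = [(-0.02)·60 − (+0.27)·215] / -30300 = +0.001955
∂h/∂y = [(-75)·(+0.27) − 120·(-0.02)] / -30300 = +0.0005891
Flow direction (−∇h) has components (-0.001955 E, -0.0005891 N).
Azimuth = atan2(E, N) = atan2(-0.001955, -0.0005891) = 253.2° ≈ 253°.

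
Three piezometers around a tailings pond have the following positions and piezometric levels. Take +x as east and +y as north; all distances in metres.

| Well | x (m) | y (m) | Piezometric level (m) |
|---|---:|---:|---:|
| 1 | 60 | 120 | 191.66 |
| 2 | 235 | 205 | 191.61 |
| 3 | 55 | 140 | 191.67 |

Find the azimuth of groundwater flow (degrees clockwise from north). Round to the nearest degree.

129°

With h = a·x + b·y + c and 1 as origin, the differences give:
  175·a + 85·b = -0.05
  (-5)·a + 20·b = +0.01
Eliminate b (×20 and ×85, subtract): 3925·a = -1.850 → a = ∂h/∂x = -0.0004713
Back-substitute: b = ∂h/∂y = +0.0003822.
Flow direction (−∇h) has components (+0.0004713 E, -0.0003822 N).
Azimuth = atan2(E, N) = atan2(+0.0004713, -0.0003822) = 129.0° ≈ 129°.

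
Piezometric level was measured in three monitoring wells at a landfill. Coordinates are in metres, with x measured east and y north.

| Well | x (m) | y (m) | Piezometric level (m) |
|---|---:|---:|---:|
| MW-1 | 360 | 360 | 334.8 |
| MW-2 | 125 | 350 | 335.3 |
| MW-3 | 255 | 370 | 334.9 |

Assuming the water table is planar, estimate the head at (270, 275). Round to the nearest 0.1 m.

335.7 m

Differences from MW-1: to MW-2 (Δx, Δy, Δh) = (-235, -10, +0.5); to MW-3 = (-105, 10, +0.1).
Determinant of the coordinate differences = (-235)·10 − (-105)·(-10) = -3400.
∂h/∂x = [(+0.5)·10 − (+0.1)·(-10)] / -3400 = -0.001765
∂h/∂y = [(-235)·(+0.1) − (-105)·(+0.5)] / -3400 = -0.008529
h(270, 275) = 334.8 + (-0.001765)·(-90) + (-0.008529)·(-85) = 334.8 +0.159 +0.725 = 335.684 m.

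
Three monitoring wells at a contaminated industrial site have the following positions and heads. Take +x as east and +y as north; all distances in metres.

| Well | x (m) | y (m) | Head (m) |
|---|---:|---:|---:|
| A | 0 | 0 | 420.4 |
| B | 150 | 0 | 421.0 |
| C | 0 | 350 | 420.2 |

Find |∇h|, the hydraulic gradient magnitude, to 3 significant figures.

0.00404

∂h/∂x = (421.0 − 420.4) / (150 − 0) = +0.004000
∂h/∂y = (420.2 − 420.4) / (350 − 0) = -0.0005714
|∇h| = √(0.004000² + -0.0005714²) = 0.004041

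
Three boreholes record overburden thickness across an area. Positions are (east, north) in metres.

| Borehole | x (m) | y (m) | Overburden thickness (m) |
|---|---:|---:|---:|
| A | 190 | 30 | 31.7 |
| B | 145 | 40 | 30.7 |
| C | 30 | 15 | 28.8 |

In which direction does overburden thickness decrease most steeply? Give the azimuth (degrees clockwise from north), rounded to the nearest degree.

304°

With d = a·x + b·y + c and A as origin, the differences give:
  (-45)·a + 10·b = -1.0
  (-160)·a + (-15)·b = -2.9
Eliminate b (×(-15) and ×10, subtract): 2275·a = 44.00 → a = ∂d/∂x = +0.01934
Back-substitute: b = ∂d/∂y = -0.01297.
Steepest decrease is along −∇f: components (-0.01934 E, +0.01297 N).
Azimuth = atan2(-0.01934, +0.01297) = 303.8° ≈ 304°.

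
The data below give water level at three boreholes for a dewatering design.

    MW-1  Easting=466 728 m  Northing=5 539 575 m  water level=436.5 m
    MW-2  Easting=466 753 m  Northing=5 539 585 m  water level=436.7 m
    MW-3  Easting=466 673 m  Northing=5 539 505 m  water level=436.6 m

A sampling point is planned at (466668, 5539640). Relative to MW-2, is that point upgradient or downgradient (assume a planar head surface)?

With h = a·x + b·y + c and MW-1 as origin, the differences give:
  25·a + 10·b = +0.2
  (-55)·a + (-70)·b = +0.1
Eliminate b (×(-70) and ×10, subtract): -1200·a = -15.00 → a = ∂h/∂x = +0.01250
Back-substitute: b = ∂h/∂y = -0.01125.
Head at (466668, 5539640) = 436.5 + (+0.01250)·(-60) + (-0.01125)·(65) = 435.02 m.
That is lower than the 436.7 m at MW-2, so the point is downgradient.

downgradient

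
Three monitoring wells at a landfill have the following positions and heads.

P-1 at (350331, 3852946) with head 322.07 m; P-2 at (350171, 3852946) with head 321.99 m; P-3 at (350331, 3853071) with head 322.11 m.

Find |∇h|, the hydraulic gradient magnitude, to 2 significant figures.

0.00059

∂h/∂x = (321.99 − 322.07) / (350171 − 350331) = +0.0005000
∂h/∂y = (322.11 − 322.07) / (3853071 − 3852946) = +0.0003200
|∇h| = √(0.0005000² + 0.0003200²) = 0.0005936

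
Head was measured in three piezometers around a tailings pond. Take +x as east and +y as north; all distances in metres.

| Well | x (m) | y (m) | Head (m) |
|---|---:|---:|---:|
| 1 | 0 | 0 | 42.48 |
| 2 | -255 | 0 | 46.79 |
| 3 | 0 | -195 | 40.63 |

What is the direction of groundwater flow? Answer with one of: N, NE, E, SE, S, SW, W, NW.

SE

∂h/∂x = (46.79 − 42.48) / (-255 − 0) = -0.01690
∂h/∂y = (40.63 − 42.48) / (-195 − 0) = +0.009487
Flow = −∇h = (+0.01690 east, -0.009487 north), which points southeast.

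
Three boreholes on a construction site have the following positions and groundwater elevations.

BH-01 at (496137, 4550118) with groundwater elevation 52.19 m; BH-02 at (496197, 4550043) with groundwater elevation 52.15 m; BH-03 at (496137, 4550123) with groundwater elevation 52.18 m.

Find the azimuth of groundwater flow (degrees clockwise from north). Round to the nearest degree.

Differences from BH-01: to BH-02 (Δx, Δy, Δh) = (60, -75, -0.04); to BH-03 = (0, 5, -0.01).
Determinant of the coordinate differences = 60·5 − 0·(-75) = 300.
∂h/∂x = [(-0.04)·5 − (-0.01)·(-75)] / 300 = -0.003167
∂h/∂y = [60·(-0.01) − 0·(-0.04)] / 300 = -0.002000
Flow direction (−∇h) has components (+0.003167 E, +0.002000 N).
Azimuth = atan2(E, N) = atan2(+0.003167, +0.002000) = 57.7° ≈ 058°.

058°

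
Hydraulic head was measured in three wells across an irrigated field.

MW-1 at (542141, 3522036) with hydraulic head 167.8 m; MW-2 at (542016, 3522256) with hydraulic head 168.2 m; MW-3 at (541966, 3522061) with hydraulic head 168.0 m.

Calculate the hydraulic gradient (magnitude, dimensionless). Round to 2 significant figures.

0.0016

Differences from MW-1: to MW-2 (Δx, Δy, Δh) = (-125, 220, +0.4); to MW-3 = (-175, 25, +0.2).
Determinant of the coordinate differences = (-125)·25 − (-175)·220 = 35375.
∂h/∂x = [(+0.4)·25 − (+0.2)·220] / 35375 = -0.0009611
∂h/∂y = [(-125)·(+0.2) − (-175)·(+0.4)] / 35375 = +0.001272
|∇h| = √(-0.0009611² + 0.001272²) = 0.001594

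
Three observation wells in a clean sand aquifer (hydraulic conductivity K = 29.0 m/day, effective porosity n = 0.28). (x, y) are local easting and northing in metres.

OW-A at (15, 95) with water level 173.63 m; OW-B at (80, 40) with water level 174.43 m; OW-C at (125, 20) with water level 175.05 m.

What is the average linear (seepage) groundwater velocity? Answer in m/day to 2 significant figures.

1.6 m/day

With h = a·x + b·y + c and OW-A as origin, the differences give:
  65·a + (-55)·b = +0.80
  110·a + (-75)·b = +1.42
Eliminate b (×(-75) and ×(-55), subtract): 1175·a = 18.100 → a = ∂h/∂x = +0.01540
Back-substitute: b = ∂h/∂y = +0.003660.
|∇h| = √(0.01540² + 0.003660²) = 0.01583
Seepage velocity v = K·i/n = 29.0 × 0.01583 / 0.28 = 1.64 m/day.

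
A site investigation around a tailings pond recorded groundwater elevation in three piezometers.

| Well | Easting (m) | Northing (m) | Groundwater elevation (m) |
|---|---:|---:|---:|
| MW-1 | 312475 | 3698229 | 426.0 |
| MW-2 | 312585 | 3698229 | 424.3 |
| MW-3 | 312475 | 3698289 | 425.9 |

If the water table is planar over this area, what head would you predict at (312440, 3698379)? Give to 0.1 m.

426.3 m

∂h/∂x = (424.3 − 426.0) / (312585 − 312475) = -0.01545
∂h/∂y = (425.9 − 426.0) / (3698289 − 3698229) = -0.001667
h(312440, 3698379) = 426.0 + (-0.01545)·(-35) + (-0.001667)·(150) = 426.0 +0.541 -0.250 = 426.291 m.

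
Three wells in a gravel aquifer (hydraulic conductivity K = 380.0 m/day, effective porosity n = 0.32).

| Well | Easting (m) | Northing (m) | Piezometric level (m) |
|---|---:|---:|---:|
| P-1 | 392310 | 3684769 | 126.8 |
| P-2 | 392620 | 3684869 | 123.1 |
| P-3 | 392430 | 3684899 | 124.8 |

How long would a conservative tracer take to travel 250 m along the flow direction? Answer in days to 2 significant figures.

Three-point gradient (reference P-1): Δ to P-2 = (310, 100, -3.7), Δ to P-3 = (120, 130, -2.0).
∂h/∂x = -0.009929, ∂h/∂y = -0.006219 (det = 28300).
|∇h| = √(-0.009929² + -0.006219²) = 0.01172
Seepage velocity v = K·i/n = 380.0 × 0.01172 / 0.32 = 13.92 m/day.
t = 250 / 13.92 = 17.96 days.

18 days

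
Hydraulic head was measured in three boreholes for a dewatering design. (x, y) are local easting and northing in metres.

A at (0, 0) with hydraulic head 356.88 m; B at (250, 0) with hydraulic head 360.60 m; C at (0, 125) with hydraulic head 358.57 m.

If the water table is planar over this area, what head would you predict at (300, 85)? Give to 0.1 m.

362.5 m

∂h/∂x = (360.60 − 356.88) / (250 − 0) = +0.01488
∂h/∂y = (358.57 − 356.88) / (125 − 0) = +0.01352
h(300, 85) = 356.88 + (+0.01488)·(300) + (+0.01352)·(85) = 356.88 +4.464 +1.149 = 362.493 m.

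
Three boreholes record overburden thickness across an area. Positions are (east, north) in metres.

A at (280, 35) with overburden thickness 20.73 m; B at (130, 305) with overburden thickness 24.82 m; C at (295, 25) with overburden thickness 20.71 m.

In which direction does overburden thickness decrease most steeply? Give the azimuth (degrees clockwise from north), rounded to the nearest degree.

With d = a·x + b·y + c and A as origin, the differences give:
  (-150)·a + 270·b = +4.09
  15·a + (-10)·b = -0.02
Eliminate b (×(-10) and ×270, subtract): -2550·a = -35.500 → a = ∂d/∂x = +0.01392
Back-substitute: b = ∂d/∂y = +0.02288.
Steepest decrease is along −∇f: components (-0.01392 E, -0.02288 N).
Azimuth = atan2(-0.01392, -0.02288) = 211.3° ≈ 211°.

211°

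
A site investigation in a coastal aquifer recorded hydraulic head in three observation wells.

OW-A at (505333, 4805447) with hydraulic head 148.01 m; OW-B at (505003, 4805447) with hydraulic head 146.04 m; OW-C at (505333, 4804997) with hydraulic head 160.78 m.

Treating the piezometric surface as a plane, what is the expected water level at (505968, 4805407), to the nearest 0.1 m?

∂h/∂x = (146.04 − 148.01) / (505003 − 505333) = +0.005970
∂h/∂y = (160.78 − 148.01) / (4804997 − 4805447) = -0.02838
h(505968, 4805407) = 148.01 + (+0.005970)·(635) + (-0.02838)·(-40) = 148.01 +3.791 +1.135 = 152.936 m.

152.9 m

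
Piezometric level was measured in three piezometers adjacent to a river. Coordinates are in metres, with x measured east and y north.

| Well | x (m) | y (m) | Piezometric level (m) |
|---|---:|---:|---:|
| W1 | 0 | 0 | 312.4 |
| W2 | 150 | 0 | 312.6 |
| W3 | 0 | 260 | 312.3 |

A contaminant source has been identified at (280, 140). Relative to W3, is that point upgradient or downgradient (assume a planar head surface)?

upgradient

∂h/∂x = (312.6 − 312.4) / (150 − 0) = +0.001333
∂h/∂y = (312.3 − 312.4) / (260 − 0) = -0.0003846
Head at (280, 140) = 312.4 + (+0.001333)·(280) + (-0.0003846)·(140) = 312.72 m.
That is higher than the 312.3 m at W3, so the point is upgradient.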